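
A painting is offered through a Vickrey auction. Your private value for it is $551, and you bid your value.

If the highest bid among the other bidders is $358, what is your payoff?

$193

Your bid $551 exceeds the highest competing bid $358, so you win.
In a second-price auction the winner pays the second-highest bid, $358.
Payoff = value − price = $551 − $358 = $193.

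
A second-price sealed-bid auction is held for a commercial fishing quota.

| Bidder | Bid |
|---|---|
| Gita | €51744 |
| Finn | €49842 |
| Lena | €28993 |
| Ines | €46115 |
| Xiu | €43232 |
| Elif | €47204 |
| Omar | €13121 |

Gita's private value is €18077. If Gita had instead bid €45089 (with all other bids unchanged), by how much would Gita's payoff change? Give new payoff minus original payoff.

€31765

The highest bid among the other bidders is €49842; Gita's bid doesn't change that.
Original bid €51744: Gita is highest, pays the top rival bid €49842; payoff €18077 − €49842 = −€31765.
Alternative bid €45089: Gita is not highest (top rival bid is €49842); payoff €0.
Change in payoff = €0 − (−€31765) = €31765.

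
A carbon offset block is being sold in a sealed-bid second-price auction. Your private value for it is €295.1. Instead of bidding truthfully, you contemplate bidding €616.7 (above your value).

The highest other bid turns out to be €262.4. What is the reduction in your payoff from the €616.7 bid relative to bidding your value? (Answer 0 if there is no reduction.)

Bidding your value €295.1: you win (since €295.1 > €262.4) and pay €262.4. Payoff €32.7.
Bidding €616.7: you win and pay €262.4. Payoff €295.1 − €262.4 = €32.7.
Difference = €32.7 − €32.7 = €0; both bids lead to the same outcome because the competing bid is below both your value and your alternative bid.

€0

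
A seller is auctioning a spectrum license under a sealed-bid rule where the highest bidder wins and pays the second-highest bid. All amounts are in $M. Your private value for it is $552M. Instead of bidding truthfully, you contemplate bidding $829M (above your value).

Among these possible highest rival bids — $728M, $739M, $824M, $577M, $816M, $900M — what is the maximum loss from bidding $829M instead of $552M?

$272M

$728M: truthful gives $0M, deviation gives −$176M → loss $176M.
$739M: truthful gives $0M, deviation gives −$187M → loss $187M.
$824M: truthful gives $0M, deviation gives −$272M → loss $272M.
$577M: truthful gives $0M, deviation gives −$25M → loss $25M.
$816M: truthful gives $0M, deviation gives −$264M → loss $264M.
$900M: same outcome either way → loss $0M.
Maximum loss: $272M.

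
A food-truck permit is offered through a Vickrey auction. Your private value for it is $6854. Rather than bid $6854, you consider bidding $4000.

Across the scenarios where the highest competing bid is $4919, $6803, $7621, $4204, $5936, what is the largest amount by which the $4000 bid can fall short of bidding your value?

$2650

$4919: truthful gives $1935, deviation gives $0 → loss $1935.
$6803: truthful gives $51, deviation gives $0 → loss $51.
$7621: same outcome either way → loss $0.
$4204: truthful gives $2650, deviation gives $0 → loss $2650.
$5936: truthful gives $918, deviation gives $0 → loss $918.
Maximum loss: $2650.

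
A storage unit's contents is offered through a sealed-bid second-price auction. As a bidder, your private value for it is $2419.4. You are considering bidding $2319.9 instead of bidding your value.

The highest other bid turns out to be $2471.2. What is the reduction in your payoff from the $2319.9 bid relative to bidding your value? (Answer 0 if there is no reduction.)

$0

Bidding your value $2419.4: you lose (since $2419.4 < $2471.2). Payoff $0.
Bidding $2319.9: you lose. Payoff $0.
Difference = $0 − $0 = $0; both bids lead to the same outcome because the competing bid is above both your value and your alternative bid.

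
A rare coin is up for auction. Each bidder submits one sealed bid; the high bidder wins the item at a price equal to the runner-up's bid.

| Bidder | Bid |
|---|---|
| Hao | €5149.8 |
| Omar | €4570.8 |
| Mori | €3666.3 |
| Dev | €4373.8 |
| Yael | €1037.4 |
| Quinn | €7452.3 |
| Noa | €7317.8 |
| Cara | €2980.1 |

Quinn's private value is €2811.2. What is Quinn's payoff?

−€4506.6

Highest bid: Quinn at €7452.3, so Quinn wins.
Second-highest bid: Noa at €7317.8 — that is the price the winner pays.
Quinn's payoff = value − price = €2811.2 − €7317.8 = −€4506.6.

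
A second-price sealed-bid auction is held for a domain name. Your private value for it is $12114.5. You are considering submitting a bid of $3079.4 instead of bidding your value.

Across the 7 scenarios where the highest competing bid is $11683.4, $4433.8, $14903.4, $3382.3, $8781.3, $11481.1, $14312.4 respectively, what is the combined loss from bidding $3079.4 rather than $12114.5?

$20810.6

The deviation costs you only when the competing bid falls strictly between $3079.4 and $12114.5; elsewhere both bids give the same outcome.
$11683.4: truthful payoff $431.1, deviation payoff $0 → loss $431.1.
$4433.8: truthful payoff $7680.7, deviation payoff $0 → loss $7680.7.
$14903.4: outcomes coincide → loss $0.
$3382.3: truthful payoff $8732.2, deviation payoff $0 → loss $8732.2.
$8781.3: truthful payoff $3333.2, deviation payoff $0 → loss $3333.2.
$11481.1: truthful payoff $633.4, deviation payoff $0 → loss $633.4.
$14312.4: outcomes coincide → loss $0.
Total loss = $431.1 + $7680.7 + $8732.2 + $3333.2 + $633.4 = $20810.6.
Truthful bidding weakly dominates here: raising your bid can only win items priced above your value, and lowering it can only forfeit items priced below.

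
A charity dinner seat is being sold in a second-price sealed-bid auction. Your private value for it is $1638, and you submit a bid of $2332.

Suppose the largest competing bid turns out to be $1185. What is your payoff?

$453

Your bid $2332 exceeds the highest competing bid $1185, so you win.
In a second-price auction the winner pays the second-highest bid, $1185.
Payoff = value − price = $1638 − $1185 = $453.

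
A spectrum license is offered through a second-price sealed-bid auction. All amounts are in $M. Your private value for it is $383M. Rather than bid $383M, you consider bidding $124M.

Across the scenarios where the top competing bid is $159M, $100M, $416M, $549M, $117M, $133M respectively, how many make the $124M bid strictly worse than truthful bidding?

The deviation hurts exactly when the highest competing bid lies strictly between $124M and $383M — underbidding then forfeits a profitable win.
$159M: inside the interval → strictly worse (loss $224M).
$100M: below both → same outcome either way.
$416M: above both → same outcome either way.
$549M: above both → same outcome either way.
$117M: below both → same outcome either way.
$133M: inside the interval → strictly worse (loss $250M).
Count: 2.

2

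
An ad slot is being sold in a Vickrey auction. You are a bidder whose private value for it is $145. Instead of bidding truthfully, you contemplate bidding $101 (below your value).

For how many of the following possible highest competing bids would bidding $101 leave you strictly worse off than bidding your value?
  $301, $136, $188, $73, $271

The deviation hurts exactly when the highest competing bid lies strictly between $101 and $145 — underbidding then forfeits a profitable win.
$301: above both → same outcome either way.
$136: inside the interval → strictly worse (loss $9).
$188: above both → same outcome either way.
$73: below both → same outcome either way.
$271: above both → same outcome either way.
Count: 1.

1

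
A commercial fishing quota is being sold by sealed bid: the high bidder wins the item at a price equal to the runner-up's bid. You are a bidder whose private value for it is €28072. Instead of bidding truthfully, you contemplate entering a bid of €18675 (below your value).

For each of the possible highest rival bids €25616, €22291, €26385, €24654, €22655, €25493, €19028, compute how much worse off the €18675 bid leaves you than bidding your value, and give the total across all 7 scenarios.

The deviation costs you only when the competing bid falls strictly between €18675 and €28072; elsewhere both bids give the same outcome.
€25616: truthful payoff €2456, deviation payoff €0 → loss €2456.
€22291: truthful payoff €5781, deviation payoff €0 → loss €5781.
€26385: truthful payoff €1687, deviation payoff €0 → loss €1687.
€24654: truthful payoff €3418, deviation payoff €0 → loss €3418.
€22655: truthful payoff €5417, deviation payoff €0 → loss €5417.
€25493: truthful payoff €2579, deviation payoff €0 → loss €2579.
€19028: truthful payoff €9044, deviation payoff €0 → loss €9044.
Total loss = €2456 + €5781 + €1687 + €3418 + €5417 + €2579 + €9044 = €30382.

€30382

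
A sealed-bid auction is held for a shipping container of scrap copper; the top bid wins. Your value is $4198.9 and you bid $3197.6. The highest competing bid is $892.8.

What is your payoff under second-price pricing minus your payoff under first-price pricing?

You have the highest bid, so you win under either rule.
Second-price: pay $892.8 → payoff $3306.1.
First-price: pay your own bid $3197.6 → payoff $1001.3.
Difference = $3306.1 − ($1001.3) = $2304.8.

$2304.8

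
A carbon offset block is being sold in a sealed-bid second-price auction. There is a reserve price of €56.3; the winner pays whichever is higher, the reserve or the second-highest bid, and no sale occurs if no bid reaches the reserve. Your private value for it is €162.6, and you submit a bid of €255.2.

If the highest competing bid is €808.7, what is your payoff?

Your bid €255.2 is below the highest competing bid €808.7, so you lose. Payoff €0.

€0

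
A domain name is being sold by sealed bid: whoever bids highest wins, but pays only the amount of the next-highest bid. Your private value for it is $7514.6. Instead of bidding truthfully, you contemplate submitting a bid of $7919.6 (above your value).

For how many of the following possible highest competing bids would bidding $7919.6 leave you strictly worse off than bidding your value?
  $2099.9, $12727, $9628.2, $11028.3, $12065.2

0

The deviation hurts exactly when the highest competing bid lies strictly between $7514.6 and $7919.6 — overbidding then wins at a price above your value.
$2099.9: below both → same outcome either way.
$12727: above both → same outcome either way.
$9628.2: above both → same outcome either way.
$11028.3: above both → same outcome either way.
$12065.2: above both → same outcome either way.
Count: 0.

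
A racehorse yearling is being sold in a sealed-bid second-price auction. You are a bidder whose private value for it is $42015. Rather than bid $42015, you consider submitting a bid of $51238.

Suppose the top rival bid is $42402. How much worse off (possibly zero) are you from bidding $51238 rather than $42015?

Bidding your value $42015: you lose (since $42015 < $42402). Payoff $0.
Bidding $51238: you win and pay $42402. Payoff $42015 − $42402 = −$387.
The competing bid $42402 lies between your value and your inflated bid, so overbidding wins an item priced above your value.
Loss from deviating = $0 − (−$387) = $387.

$387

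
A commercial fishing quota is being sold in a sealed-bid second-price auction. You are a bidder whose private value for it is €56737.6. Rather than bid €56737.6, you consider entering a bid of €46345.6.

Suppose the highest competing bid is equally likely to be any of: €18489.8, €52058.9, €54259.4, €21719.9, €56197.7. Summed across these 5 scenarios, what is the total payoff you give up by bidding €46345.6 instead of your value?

The deviation costs you only when the competing bid falls strictly between €46345.6 and €56737.6; elsewhere both bids give the same outcome.
€18489.8: outcomes coincide → loss €0.
€52058.9: truthful payoff €4678.7, deviation payoff €0 → loss €4678.7.
€54259.4: truthful payoff €2478.2, deviation payoff €0 → loss €2478.2.
€21719.9: outcomes coincide → loss €0.
€56197.7: truthful payoff €539.9, deviation payoff €0 → loss €539.9.
Total loss = €4678.7 + €2478.2 + €539.9 = €7696.8.
In a second-price auction your bid sets only whether you win, not what you pay, so bidding your true value is weakly dominant.

€7696.8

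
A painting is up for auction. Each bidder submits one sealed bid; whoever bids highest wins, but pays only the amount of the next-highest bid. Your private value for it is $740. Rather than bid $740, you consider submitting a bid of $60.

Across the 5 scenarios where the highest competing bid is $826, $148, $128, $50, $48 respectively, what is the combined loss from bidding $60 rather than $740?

The deviation costs you only when the competing bid falls strictly between $60 and $740; elsewhere both bids give the same outcome.
$826: outcomes coincide → loss $0.
$148: truthful payoff $592, deviation payoff $0 → loss $592.
$128: truthful payoff $612, deviation payoff $0 → loss $612.
$50: outcomes coincide → loss $0.
$48: outcomes coincide → loss $0.
Total loss = $592 + $612 = $1204.

$1204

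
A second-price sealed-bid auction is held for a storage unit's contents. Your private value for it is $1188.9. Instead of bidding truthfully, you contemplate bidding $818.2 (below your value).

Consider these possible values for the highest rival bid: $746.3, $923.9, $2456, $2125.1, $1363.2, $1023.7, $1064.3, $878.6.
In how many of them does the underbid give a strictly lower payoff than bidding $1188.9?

4

The deviation hurts exactly when the highest competing bid lies strictly between $818.2 and $1188.9 — underbidding then forfeits a profitable win.
$746.3: below both → same outcome either way.
$923.9: inside the interval → strictly worse (loss $265).
$2456: above both → same outcome either way.
$2125.1: above both → same outcome either way.
$1363.2: above both → same outcome either way.
$1023.7: inside the interval → strictly worse (loss $165.2).
$1064.3: inside the interval → strictly worse (loss $124.6).
$878.6: inside the interval → strictly worse (loss $310.3).
Count: 4.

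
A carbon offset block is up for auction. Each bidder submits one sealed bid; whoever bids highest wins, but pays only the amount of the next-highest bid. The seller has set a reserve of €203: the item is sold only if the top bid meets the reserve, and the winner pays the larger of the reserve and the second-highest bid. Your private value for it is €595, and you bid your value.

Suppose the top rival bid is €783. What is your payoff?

Your bid €595 is below the highest competing bid €783, so you lose. Payoff €0.

€0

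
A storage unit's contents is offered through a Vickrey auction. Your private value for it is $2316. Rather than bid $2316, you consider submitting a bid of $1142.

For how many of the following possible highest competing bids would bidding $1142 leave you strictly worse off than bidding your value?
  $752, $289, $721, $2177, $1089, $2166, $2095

3

The deviation hurts exactly when the highest competing bid lies strictly between $1142 and $2316 — underbidding then forfeits a profitable win.
$752: below both → same outcome either way.
$289: below both → same outcome either way.
$721: below both → same outcome either way.
$2177: inside the interval → strictly worse (loss $139).
$1089: below both → same outcome either way.
$2166: inside the interval → strictly worse (loss $150).
$2095: inside the interval → strictly worse (loss $221).
Count: 3.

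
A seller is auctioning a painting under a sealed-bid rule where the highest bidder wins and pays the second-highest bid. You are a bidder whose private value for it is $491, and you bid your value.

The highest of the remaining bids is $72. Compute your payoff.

Your bid $491 exceeds the highest competing bid $72, so you win.
In a second-price auction the winner pays the second-highest bid, $72.
Payoff = value − price = $491 − $72 = $419.

$419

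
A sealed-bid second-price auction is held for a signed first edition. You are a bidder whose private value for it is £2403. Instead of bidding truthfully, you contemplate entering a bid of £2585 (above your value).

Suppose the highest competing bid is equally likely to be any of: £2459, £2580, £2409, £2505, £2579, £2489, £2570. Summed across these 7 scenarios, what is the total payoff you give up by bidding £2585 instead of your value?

The deviation costs you only when the competing bid falls strictly between £2403 and £2585; elsewhere both bids give the same outcome.
£2459: truthful payoff £0, deviation payoff −£56 → loss £56.
£2580: truthful payoff £0, deviation payoff −£177 → loss £177.
£2409: truthful payoff £0, deviation payoff −£6 → loss £6.
£2505: truthful payoff £0, deviation payoff −£102 → loss £102.
£2579: truthful payoff £0, deviation payoff −£176 → loss £176.
£2489: truthful payoff £0, deviation payoff −£86 → loss £86.
£2570: truthful payoff £0, deviation payoff −£167 → loss £167.
Total loss = £56 + £177 + £6 + £102 + £176 + £86 + £167 = £770.
In a second-price auction your bid sets only whether you win, not what you pay, so bidding your true value is weakly dominant.

£770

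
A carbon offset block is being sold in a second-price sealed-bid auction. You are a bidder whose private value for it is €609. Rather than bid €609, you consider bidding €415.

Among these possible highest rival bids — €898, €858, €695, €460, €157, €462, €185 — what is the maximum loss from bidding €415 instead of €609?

€898: same outcome either way → loss €0.
€858: same outcome either way → loss €0.
€695: same outcome either way → loss €0.
€460: truthful gives €149, deviation gives €0 → loss €149.
€157: same outcome either way → loss €0.
€462: truthful gives €147, deviation gives €0 → loss €147.
€185: same outcome either way → loss €0.
Maximum loss: €149.

€149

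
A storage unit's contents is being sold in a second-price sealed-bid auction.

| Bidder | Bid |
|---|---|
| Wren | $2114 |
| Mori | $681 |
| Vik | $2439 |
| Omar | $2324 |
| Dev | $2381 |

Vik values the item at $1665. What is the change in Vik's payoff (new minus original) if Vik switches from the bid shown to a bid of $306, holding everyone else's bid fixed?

The highest bid among the other bidders is $2381; Vik's bid doesn't change that.
Original bid $2439: Vik is highest, pays the top rival bid $2381; payoff $1665 − $2381 = −$716.
Alternative bid $306: Vik is not highest (top rival bid is $2381); payoff $0.
Change in payoff = $0 − (−$716) = $716.

$716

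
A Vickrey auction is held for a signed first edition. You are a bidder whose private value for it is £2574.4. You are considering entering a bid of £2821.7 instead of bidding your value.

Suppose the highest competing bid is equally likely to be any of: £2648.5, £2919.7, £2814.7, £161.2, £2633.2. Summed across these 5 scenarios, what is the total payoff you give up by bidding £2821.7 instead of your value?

The deviation costs you only when the competing bid falls strictly between £2574.4 and £2821.7; elsewhere both bids give the same outcome.
£2648.5: truthful payoff £0, deviation payoff −£74.1 → loss £74.1.
£2919.7: outcomes coincide → loss £0.
£2814.7: truthful payoff £0, deviation payoff −£240.3 → loss £240.3.
£161.2: outcomes coincide → loss £0.
£2633.2: truthful payoff £0, deviation payoff −£58.8 → loss £58.8.
Total loss = £74.1 + £240.3 + £58.8 = £373.2.
In a second-price auction your bid sets only whether you win, not what you pay, so bidding your true value is weakly dominant.

£373.2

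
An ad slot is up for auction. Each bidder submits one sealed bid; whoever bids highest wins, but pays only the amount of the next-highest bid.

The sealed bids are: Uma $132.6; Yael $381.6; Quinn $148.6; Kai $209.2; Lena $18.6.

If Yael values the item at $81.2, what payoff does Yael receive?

Highest bid: Yael at $381.6, so Yael wins.
Second-highest bid: Kai at $209.2 — that is the price the winner pays.
Yael's payoff = value − price = $81.2 − $209.2 = −$128.

−$128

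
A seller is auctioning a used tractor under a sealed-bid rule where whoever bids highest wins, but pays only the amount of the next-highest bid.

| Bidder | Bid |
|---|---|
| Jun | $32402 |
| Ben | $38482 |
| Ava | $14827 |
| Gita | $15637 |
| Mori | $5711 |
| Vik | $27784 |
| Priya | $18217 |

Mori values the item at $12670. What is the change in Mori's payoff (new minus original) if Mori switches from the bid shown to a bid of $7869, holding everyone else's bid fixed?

The highest bid among the other bidders is $38482; Mori's bid doesn't change that.
Original bid $5711: Mori is not highest (top rival bid is $38482); payoff $0.
Alternative bid $7869: Mori is not highest (top rival bid is $38482); payoff $0.
Change in payoff = $0 − ($0) = $0.

$0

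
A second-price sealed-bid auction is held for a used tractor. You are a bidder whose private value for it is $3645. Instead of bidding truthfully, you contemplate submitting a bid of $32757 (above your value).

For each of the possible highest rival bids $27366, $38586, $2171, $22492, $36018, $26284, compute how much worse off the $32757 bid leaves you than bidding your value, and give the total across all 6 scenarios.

$65207

The deviation costs you only when the competing bid falls strictly between $3645 and $32757; elsewhere both bids give the same outcome.
$27366: truthful payoff $0, deviation payoff −$23721 → loss $23721.
$38586: outcomes coincide → loss $0.
$2171: outcomes coincide → loss $0.
$22492: truthful payoff $0, deviation payoff −$18847 → loss $18847.
$36018: outcomes coincide → loss $0.
$26284: truthful payoff $0, deviation payoff −$22639 → loss $22639.
Total loss = $23721 + $18847 + $22639 = $65207.
Because the price is fixed by the runner-up's bid, deviating from your value can only change a good outcome into a bad one — never the reverse.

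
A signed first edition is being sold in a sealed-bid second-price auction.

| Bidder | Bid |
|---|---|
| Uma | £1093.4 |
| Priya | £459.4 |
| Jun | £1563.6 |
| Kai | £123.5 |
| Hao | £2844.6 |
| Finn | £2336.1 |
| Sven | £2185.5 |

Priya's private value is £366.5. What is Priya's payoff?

£0

Highest bid: Hao at £2844.6, so Hao wins.
Second-highest bid: Finn at £2336.1 — that is the price the winner pays.
Priya did not win, so Priya pays nothing and receives nothing: payoff £0.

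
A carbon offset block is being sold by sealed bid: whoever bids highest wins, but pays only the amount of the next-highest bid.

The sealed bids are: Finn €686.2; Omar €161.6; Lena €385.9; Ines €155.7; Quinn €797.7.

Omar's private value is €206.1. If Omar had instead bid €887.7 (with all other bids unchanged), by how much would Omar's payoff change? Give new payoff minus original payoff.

−€591.6

The highest bid among the other bidders is €797.7; Omar's bid doesn't change that.
Original bid €161.6: Omar is not highest (top rival bid is €797.7); payoff €0.
Alternative bid €887.7: Omar is highest, pays the top rival bid €797.7; payoff €206.1 − €797.7 = −€591.6.
Change in payoff = −€591.6 − (€0) = −€591.6.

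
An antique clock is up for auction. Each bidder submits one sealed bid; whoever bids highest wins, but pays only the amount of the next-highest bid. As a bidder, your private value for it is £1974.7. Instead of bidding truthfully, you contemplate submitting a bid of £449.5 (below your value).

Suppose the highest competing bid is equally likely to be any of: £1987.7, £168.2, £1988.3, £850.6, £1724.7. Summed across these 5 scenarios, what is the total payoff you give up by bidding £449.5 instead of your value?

£1374.1

The deviation costs you only when the competing bid falls strictly between £449.5 and £1974.7; elsewhere both bids give the same outcome.
£1987.7: outcomes coincide → loss £0.
£168.2: outcomes coincide → loss £0.
£1988.3: outcomes coincide → loss £0.
£850.6: truthful payoff £1124.1, deviation payoff £0 → loss £1124.1.
£1724.7: truthful payoff £250, deviation payoff £0 → loss £250.
Total loss = £1124.1 + £250 = £1374.1.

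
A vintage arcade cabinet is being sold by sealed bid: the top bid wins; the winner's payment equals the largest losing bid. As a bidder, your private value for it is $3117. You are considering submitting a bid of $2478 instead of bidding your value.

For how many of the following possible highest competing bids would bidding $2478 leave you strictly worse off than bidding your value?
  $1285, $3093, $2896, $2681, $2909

4

The deviation hurts exactly when the highest competing bid lies strictly between $2478 and $3117 — underbidding then forfeits a profitable win.
$1285: below both → same outcome either way.
$3093: inside the interval → strictly worse (loss $24).
$2896: inside the interval → strictly worse (loss $221).
$2681: inside the interval → strictly worse (loss $436).
$2909: inside the interval → strictly worse (loss $208).
Count: 4.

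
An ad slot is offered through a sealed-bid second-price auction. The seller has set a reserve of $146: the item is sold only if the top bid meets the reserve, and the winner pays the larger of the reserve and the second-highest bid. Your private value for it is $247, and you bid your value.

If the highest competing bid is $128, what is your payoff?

Your bid $247 is the highest and exceeds the reserve.
Price = max(second-highest bid, reserve) = max($128, $146) = $146.
Payoff = $247 − $146 = $101.

$101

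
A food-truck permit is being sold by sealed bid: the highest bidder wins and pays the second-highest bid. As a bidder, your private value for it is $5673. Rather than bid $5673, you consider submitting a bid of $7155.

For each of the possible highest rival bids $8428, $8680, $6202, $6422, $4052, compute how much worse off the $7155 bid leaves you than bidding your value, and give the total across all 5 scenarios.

$1278

The deviation costs you only when the competing bid falls strictly between $5673 and $7155; elsewhere both bids give the same outcome.
$8428: outcomes coincide → loss $0.
$8680: outcomes coincide → loss $0.
$6202: truthful payoff $0, deviation payoff −$529 → loss $529.
$6422: truthful payoff $0, deviation payoff −$749 → loss $749.
$4052: outcomes coincide → loss $0.
Total loss = $529 + $749 = $1278.
In a second-price auction your bid sets only whether you win, not what you pay, so bidding your true value is weakly dominant.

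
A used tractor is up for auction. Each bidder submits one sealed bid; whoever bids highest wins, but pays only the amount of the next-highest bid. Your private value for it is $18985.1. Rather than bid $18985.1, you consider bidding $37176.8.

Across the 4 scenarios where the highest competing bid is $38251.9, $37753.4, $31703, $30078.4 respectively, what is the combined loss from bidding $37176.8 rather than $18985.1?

$23811.2

The deviation costs you only when the competing bid falls strictly between $18985.1 and $37176.8; elsewhere both bids give the same outcome.
$38251.9: outcomes coincide → loss $0.
$37753.4: outcomes coincide → loss $0.
$31703: truthful payoff $0, deviation payoff −$12717.9 → loss $12717.9.
$30078.4: truthful payoff $0, deviation payoff −$11093.3 → loss $11093.3.
Total loss = $12717.9 + $11093.3 = $23811.2.
Truthful bidding weakly dominates here: raising your bid can only win items priced above your value, and lowering it can only forfeit items priced below.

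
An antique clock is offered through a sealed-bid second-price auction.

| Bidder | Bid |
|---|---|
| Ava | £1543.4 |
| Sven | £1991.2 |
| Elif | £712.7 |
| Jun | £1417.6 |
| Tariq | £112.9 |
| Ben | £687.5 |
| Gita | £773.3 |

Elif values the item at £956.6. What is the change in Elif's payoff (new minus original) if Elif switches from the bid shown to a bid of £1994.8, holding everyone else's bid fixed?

The highest bid among the other bidders is £1991.2; Elif's bid doesn't change that.
Original bid £712.7: Elif is not highest (top rival bid is £1991.2); payoff £0.
Alternative bid £1994.8: Elif is highest, pays the top rival bid £1991.2; payoff £956.6 − £1991.2 = −£1034.6.
Change in payoff = −£1034.6 − (£0) = −£1034.6.

−£1034.6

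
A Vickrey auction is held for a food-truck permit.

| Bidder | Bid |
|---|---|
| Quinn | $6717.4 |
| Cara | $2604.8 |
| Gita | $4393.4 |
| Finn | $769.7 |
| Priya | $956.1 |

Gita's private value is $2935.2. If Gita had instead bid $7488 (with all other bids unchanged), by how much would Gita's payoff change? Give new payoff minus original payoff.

The highest bid among the other bidders is $6717.4; Gita's bid doesn't change that.
Original bid $4393.4: Gita is not highest (top rival bid is $6717.4); payoff $0.
Alternative bid $7488: Gita is highest, pays the top rival bid $6717.4; payoff $2935.2 − $6717.4 = −$3782.2.
Change in payoff = −$3782.2 − ($0) = −$3782.2.

−$3782.2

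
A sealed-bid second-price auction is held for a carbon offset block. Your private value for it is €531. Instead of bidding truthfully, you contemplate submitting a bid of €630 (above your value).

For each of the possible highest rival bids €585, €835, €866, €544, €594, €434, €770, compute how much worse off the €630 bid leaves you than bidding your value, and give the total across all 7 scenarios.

€130

The deviation costs you only when the competing bid falls strictly between €531 and €630; elsewhere both bids give the same outcome.
€585: truthful payoff €0, deviation payoff −€54 → loss €54.
€835: outcomes coincide → loss €0.
€866: outcomes coincide → loss €0.
€544: truthful payoff €0, deviation payoff −€13 → loss €13.
€594: truthful payoff €0, deviation payoff −€63 → loss €63.
€434: outcomes coincide → loss €0.
€770: outcomes coincide → loss €0.
Total loss = €54 + €13 + €63 = €130.
Truthful bidding weakly dominates here: raising your bid can only win items priced above your value, and lowering it can only forfeit items priced below.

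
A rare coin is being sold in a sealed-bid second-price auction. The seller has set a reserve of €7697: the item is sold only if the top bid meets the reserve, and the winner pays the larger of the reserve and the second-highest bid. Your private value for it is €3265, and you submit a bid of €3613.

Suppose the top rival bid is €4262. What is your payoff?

Your bid €3613 is below the highest competing bid €4262, so you lose. Payoff €0.

€0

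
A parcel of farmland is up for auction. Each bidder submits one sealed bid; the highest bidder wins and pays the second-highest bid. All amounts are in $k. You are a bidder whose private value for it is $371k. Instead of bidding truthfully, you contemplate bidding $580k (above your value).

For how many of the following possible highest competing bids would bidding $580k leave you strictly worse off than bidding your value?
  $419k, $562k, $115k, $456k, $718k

3

The deviation hurts exactly when the highest competing bid lies strictly between $371k and $580k — overbidding then wins at a price above your value.
$419k: inside the interval → strictly worse (loss $48k).
$562k: inside the interval → strictly worse (loss $191k).
$115k: below both → same outcome either way.
$456k: inside the interval → strictly worse (loss $85k).
$718k: above both → same outcome either way.
Count: 3.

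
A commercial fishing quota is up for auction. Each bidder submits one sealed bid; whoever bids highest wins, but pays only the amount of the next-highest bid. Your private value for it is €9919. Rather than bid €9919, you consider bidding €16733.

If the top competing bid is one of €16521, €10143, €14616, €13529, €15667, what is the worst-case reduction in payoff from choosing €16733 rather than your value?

€6602

€16521: truthful gives €0, deviation gives −€6602 → loss €6602.
€10143: truthful gives €0, deviation gives −€224 → loss €224.
€14616: truthful gives €0, deviation gives −€4697 → loss €4697.
€13529: truthful gives €0, deviation gives −€3610 → loss €3610.
€15667: truthful gives €0, deviation gives −€5748 → loss €5748.
Maximum loss: €6602.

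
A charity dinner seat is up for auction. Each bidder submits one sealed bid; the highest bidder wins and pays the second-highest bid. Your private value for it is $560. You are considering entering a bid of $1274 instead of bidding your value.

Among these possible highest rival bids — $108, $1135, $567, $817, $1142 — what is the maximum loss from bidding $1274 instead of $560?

$582

$108: same outcome either way → loss $0.
$1135: truthful gives $0, deviation gives −$575 → loss $575.
$567: truthful gives $0, deviation gives −$7 → loss $7.
$817: truthful gives $0, deviation gives −$257 → loss $257.
$1142: truthful gives $0, deviation gives −$582 → loss $582.
Maximum loss: $582.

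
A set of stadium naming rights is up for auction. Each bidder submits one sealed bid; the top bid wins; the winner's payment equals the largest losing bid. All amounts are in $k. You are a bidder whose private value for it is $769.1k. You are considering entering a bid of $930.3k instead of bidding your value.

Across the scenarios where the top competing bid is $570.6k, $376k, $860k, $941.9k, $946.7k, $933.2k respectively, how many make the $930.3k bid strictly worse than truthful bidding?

1

The deviation hurts exactly when the highest competing bid lies strictly between $769.1k and $930.3k — overbidding then wins at a price above your value.
$570.6k: below both → same outcome either way.
$376k: below both → same outcome either way.
$860k: inside the interval → strictly worse (loss $90.9k).
$941.9k: above both → same outcome either way.
$946.7k: above both → same outcome either way.
$933.2k: above both → same outcome either way.
Count: 1.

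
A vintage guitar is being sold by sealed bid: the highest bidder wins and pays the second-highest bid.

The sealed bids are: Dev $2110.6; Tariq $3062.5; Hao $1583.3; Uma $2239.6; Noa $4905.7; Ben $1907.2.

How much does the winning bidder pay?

$3062.5

Highest bid: Noa at $4905.7, so Noa wins.
Second-highest bid: Tariq at $3062.5 — that is the price the winner pays.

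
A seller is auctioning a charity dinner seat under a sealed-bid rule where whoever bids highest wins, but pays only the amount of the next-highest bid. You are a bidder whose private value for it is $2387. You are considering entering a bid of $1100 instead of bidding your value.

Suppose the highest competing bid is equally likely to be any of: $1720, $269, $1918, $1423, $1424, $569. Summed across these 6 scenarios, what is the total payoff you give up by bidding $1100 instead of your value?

$3063

The deviation costs you only when the competing bid falls strictly between $1100 and $2387; elsewhere both bids give the same outcome.
$1720: truthful payoff $667, deviation payoff $0 → loss $667.
$269: outcomes coincide → loss $0.
$1918: truthful payoff $469, deviation payoff $0 → loss $469.
$1423: truthful payoff $964, deviation payoff $0 → loss $964.
$1424: truthful payoff $963, deviation payoff $0 → loss $963.
$569: outcomes coincide → loss $0.
Total loss = $667 + $469 + $964 + $963 = $3063.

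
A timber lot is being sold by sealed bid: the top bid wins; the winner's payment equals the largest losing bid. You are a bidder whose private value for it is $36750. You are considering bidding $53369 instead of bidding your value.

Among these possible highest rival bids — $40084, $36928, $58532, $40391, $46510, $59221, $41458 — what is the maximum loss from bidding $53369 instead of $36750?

$40084: truthful gives $0, deviation gives −$3334 → loss $3334.
$36928: truthful gives $0, deviation gives −$178 → loss $178.
$58532: same outcome either way → loss $0.
$40391: truthful gives $0, deviation gives −$3641 → loss $3641.
$46510: truthful gives $0, deviation gives −$9760 → loss $9760.
$59221: same outcome either way → loss $0.
$41458: truthful gives $0, deviation gives −$4708 → loss $4708.
Maximum loss: $9760.

$9760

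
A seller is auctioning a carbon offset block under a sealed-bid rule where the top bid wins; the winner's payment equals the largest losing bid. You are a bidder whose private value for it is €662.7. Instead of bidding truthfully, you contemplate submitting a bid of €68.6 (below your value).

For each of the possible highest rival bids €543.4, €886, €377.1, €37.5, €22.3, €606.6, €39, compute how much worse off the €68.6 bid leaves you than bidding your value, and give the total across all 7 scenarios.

€461

The deviation costs you only when the competing bid falls strictly between €68.6 and €662.7; elsewhere both bids give the same outcome.
€543.4: truthful payoff €119.3, deviation payoff €0 → loss €119.3.
€886: outcomes coincide → loss €0.
€377.1: truthful payoff €285.6, deviation payoff €0 → loss €285.6.
€37.5: outcomes coincide → loss €0.
€22.3: outcomes coincide → loss €0.
€606.6: truthful payoff €56.1, deviation payoff €0 → loss €56.1.
€39: outcomes coincide → loss €0.
Total loss = €119.3 + €285.6 + €56.1 = €461.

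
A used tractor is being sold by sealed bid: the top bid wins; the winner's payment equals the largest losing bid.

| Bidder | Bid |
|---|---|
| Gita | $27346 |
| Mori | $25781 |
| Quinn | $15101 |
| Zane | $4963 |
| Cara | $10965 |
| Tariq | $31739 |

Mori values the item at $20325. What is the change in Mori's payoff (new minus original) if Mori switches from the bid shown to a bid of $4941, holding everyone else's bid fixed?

$0

The highest bid among the other bidders is $31739; Mori's bid doesn't change that.
Original bid $25781: Mori is not highest (top rival bid is $31739); payoff $0.
Alternative bid $4941: Mori is not highest (top rival bid is $31739); payoff $0.
Change in payoff = $0 − ($0) = $0.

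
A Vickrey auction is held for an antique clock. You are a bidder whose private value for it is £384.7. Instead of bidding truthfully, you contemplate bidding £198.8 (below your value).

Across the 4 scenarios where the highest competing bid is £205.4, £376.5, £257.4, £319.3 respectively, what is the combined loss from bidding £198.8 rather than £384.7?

£380.2

The deviation costs you only when the competing bid falls strictly between £198.8 and £384.7; elsewhere both bids give the same outcome.
£205.4: truthful payoff £179.3, deviation payoff £0 → loss £179.3.
£376.5: truthful payoff £8.2, deviation payoff £0 → loss £8.2.
£257.4: truthful payoff £127.3, deviation payoff £0 → loss £127.3.
£319.3: truthful payoff £65.4, deviation payoff £0 → loss £65.4.
Total loss = £179.3 + £8.2 + £127.3 + £65.4 = £380.2.
Truthful bidding weakly dominates here: raising your bid can only win items priced above your value, and lowering it can only forfeit items priced below.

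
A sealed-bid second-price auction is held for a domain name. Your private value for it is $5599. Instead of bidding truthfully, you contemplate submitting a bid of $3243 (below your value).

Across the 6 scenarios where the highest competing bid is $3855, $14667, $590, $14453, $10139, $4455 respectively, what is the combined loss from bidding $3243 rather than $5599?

The deviation costs you only when the competing bid falls strictly between $3243 and $5599; elsewhere both bids give the same outcome.
$3855: truthful payoff $1744, deviation payoff $0 → loss $1744.
$14667: outcomes coincide → loss $0.
$590: outcomes coincide → loss $0.
$14453: outcomes coincide → loss $0.
$10139: outcomes coincide → loss $0.
$4455: truthful payoff $1144, deviation payoff $0 → loss $1144.
Total loss = $1744 + $1144 = $2888.
In a second-price auction your bid sets only whether you win, not what you pay, so bidding your true value is weakly dominant.

$2888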